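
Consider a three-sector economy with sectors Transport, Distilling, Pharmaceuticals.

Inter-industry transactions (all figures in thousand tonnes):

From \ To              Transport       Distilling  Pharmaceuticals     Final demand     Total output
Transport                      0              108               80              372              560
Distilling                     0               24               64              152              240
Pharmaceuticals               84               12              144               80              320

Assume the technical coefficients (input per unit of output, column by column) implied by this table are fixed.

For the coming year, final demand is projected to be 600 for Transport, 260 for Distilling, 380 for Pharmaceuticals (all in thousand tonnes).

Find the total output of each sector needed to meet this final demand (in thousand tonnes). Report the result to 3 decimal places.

x_T = 1092.633, x_D = 519.132, x_P = 1036.094

Technical coefficients a_ij = z_ij / X_j:
  a_TT = 0/560 = 0.00, a_DT = 0/560 = 0.00, a_PT = 84/560 = 0.15
  a_TD = 108/240 = 0.45, a_DD = 24/240 = 0.10, a_PD = 12/240 = 0.05
  a_TP = 80/320 = 0.25, a_DP = 64/320 = 0.20, a_PP = 144/320 = 0.45
I − A =
  [   1.00    -0.45    -0.25]
  [   0.00     0.90    -0.20]
  [  -0.15    -0.05     0.55]
Cofactors of I−A, C_ij = (−1)^(i+j)·(minor ij) (rows/columns in the sector order above):
  C_11 = (0.90)(0.55) − (-0.20)(-0.05) = 0.4850
  C_12 = −[(0.00)(0.55) − (-0.20)(-0.15)] = 0.0300
  C_13 = (0.00)(-0.05) − (0.90)(-0.15) = 0.1350
  C_21 = −[(-0.45)(0.55) − (-0.25)(-0.05)] = 0.2600
  C_22 = (1.00)(0.55) − (-0.25)(-0.15) = 0.5125
  C_23 = −[(1.00)(-0.05) − (-0.45)(-0.15)] = 0.1175
  C_31 = (-0.45)(-0.20) − (-0.25)(0.90) = 0.3150
  C_32 = −[(1.00)(-0.20) − (-0.25)(0.00)] = 0.2000
  C_33 = (1.00)(0.90) − (-0.45)(0.00) = 0.9000
det(I−A) = Σ_j (I−A)_1j·C_1j = (1.00)(0.4850) + (-0.45)(0.0300) + (-0.25)(0.1350) = 0.43775
adj(I−A) = Cᵀ =
  [ 0.4850   0.2600   0.3150]
  [ 0.0300   0.5125   0.2000]
  [ 0.1350   0.1175   0.9000]
(I − A)⁻¹ = adj(I−A) / det(I−A) ≈
  [   1.1079     0.5939     0.7196]
  [   0.0685     1.1708     0.4569]
  [   0.3084     0.2684     2.0560]
x = (I − A)⁻¹ d = adj(I−A)·d / det(I−A), with det(I−A) = 0.43775:
  x_T = (0.4850·600 + 0.2600·260 + 0.3150·380) / 0.43775 = 478.30 / 0.43775 ≈ 1092.633
  x_D = (0.0300·600 + 0.5125·260 + 0.2000·380) / 0.43775 = 227.25 / 0.43775 ≈ 519.132
  x_P = (0.1350·600 + 0.1175·260 + 0.9000·380) / 0.43775 = 453.55 / 0.43775 ≈ 1036.094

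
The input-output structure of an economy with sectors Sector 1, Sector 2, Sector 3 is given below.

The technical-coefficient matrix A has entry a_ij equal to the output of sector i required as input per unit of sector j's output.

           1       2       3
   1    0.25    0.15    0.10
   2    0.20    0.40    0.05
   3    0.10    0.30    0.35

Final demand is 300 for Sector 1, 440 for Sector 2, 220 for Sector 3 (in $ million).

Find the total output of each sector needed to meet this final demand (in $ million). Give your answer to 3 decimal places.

I − A =
  [   0.75    -0.15    -0.10]
  [  -0.20     0.60    -0.05]
  [  -0.10    -0.30     0.65]
Cofactors of I−A, C_ij = (−1)^(i+j)·(minor ij) (rows/columns in the sector order above):
  C_11 = (0.60)(0.65) − (-0.05)(-0.30) = 0.3750
  C_12 = −[(-0.20)(0.65) − (-0.05)(-0.10)] = 0.1350
  C_13 = (-0.20)(-0.30) − (0.60)(-0.10) = 0.1200
  C_21 = −[(-0.15)(0.65) − (-0.10)(-0.30)] = 0.1275
  C_22 = (0.75)(0.65) − (-0.10)(-0.10) = 0.4775
  C_23 = −[(0.75)(-0.30) − (-0.15)(-0.10)] = 0.2400
  C_31 = (-0.15)(-0.05) − (-0.10)(0.60) = 0.0675
  C_32 = −[(0.75)(-0.05) − (-0.10)(-0.20)] = 0.0575
  C_33 = (0.75)(0.60) − (-0.15)(-0.20) = 0.4200
det(I−A) = Σ_j (I−A)_1j·C_1j = (0.75)(0.3750) + (-0.15)(0.1350) + (-0.10)(0.1200) = 0.2490
adj(I−A) = Cᵀ =
  [ 0.3750   0.1275   0.0675]
  [ 0.1350   0.4775   0.0575]
  [ 0.1200   0.2400   0.4200]
(I − A)⁻¹ = adj(I−A) / det(I−A) ≈
  [   1.5060     0.5120     0.2711]
  [   0.5422     1.9177     0.2309]
  [   0.4819     0.9639     1.6867]
x = (I − A)⁻¹ d = adj(I−A)·d / det(I−A), with det(I−A) = 0.2490:
  x_1 = (0.3750·300 + 0.1275·440 + 0.0675·220) / 0.2490 = 183.45 / 0.2490 ≈ 736.747
  x_2 = (0.1350·300 + 0.4775·440 + 0.0575·220) / 0.2490 = 263.25 / 0.2490 ≈ 1057.229
  x_3 = (0.1200·300 + 0.2400·440 + 0.4200·220) / 0.2490 = 234.00 / 0.2490 ≈ 939.759

x_1 = 736.747, x_2 = 1057.229, x_3 = 939.759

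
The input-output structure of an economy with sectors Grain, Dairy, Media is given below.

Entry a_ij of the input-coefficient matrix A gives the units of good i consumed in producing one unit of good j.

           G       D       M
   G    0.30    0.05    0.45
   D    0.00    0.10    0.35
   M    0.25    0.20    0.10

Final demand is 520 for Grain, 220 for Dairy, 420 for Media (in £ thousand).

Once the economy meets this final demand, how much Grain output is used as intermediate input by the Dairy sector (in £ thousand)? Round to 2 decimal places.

I − A =
  [   0.70    -0.05    -0.45]
  [   0.00     0.90    -0.35]
  [  -0.25    -0.20     0.90]
Cofactors of I−A, C_ij = (−1)^(i+j)·(minor ij) (rows/columns in the sector order above):
  C_11 = (0.90)(0.90) − (-0.35)(-0.20) = 0.7400
  C_12 = −[(0.00)(0.90) − (-0.35)(-0.25)] = 0.0875
  C_13 = (0.00)(-0.20) − (0.90)(-0.25) = 0.2250
  C_21 = −[(-0.05)(0.90) − (-0.45)(-0.20)] = 0.1350
  C_22 = (0.70)(0.90) − (-0.45)(-0.25) = 0.5175
  C_23 = −[(0.70)(-0.20) − (-0.05)(-0.25)] = 0.1525
  C_31 = (-0.05)(-0.35) − (-0.45)(0.90) = 0.4225
  C_32 = −[(0.70)(-0.35) − (-0.45)(0.00)] = 0.2450
  C_33 = (0.70)(0.90) − (-0.05)(0.00) = 0.6300
det(I−A) = Σ_j (I−A)_1j·C_1j = (0.70)(0.7400) + (-0.05)(0.0875) + (-0.45)(0.2250) = 0.412375
adj(I−A) = Cᵀ =
  [ 0.7400   0.1350   0.4225]
  [ 0.0875   0.5175   0.2450]
  [ 0.2250   0.1525   0.6300]
(I − A)⁻¹ = adj(I−A) / det(I−A) ≈
  [   1.7945     0.3274     1.0246]
  [   0.2122     1.2549     0.5941]
  [   0.5456     0.3698     1.5277]
First solve x = (I − A)⁻¹ d = adj(I−A)·d / det(I−A); in particular x_D = (0.0875·520 + 0.5175·220 + 0.2450·420) / 0.412375 = 262.25 / 0.412375 ≈ 635.9503.
Intermediate flow from G to D: z_GD = a_GD · x_D = 0.05 × 262.25 / 0.412375 = 13.1125 / 0.412375 ≈ 31.80.

z_GD = 31.80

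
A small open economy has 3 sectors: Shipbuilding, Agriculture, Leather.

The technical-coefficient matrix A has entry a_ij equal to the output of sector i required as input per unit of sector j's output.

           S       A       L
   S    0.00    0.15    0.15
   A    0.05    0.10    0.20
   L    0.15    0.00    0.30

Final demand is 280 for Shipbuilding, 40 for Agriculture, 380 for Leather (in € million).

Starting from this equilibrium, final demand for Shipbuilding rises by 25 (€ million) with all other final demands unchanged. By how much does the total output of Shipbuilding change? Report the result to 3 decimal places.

Δx_S = 26.250

I − A =
  [   1.00    -0.15    -0.15]
  [  -0.05     0.90    -0.20]
  [  -0.15     0.00     0.70]
Cofactors of I−A, C_ij = (−1)^(i+j)·(minor ij) (rows/columns in the sector order above):
  C_11 = (0.90)(0.70) − (-0.20)(0.00) = 0.6300
  C_12 = −[(-0.05)(0.70) − (-0.20)(-0.15)] = 0.0650
  C_13 = (-0.05)(0.00) − (0.90)(-0.15) = 0.1350
  C_21 = −[(-0.15)(0.70) − (-0.15)(0.00)] = 0.1050
  C_22 = (1.00)(0.70) − (-0.15)(-0.15) = 0.6775
  C_23 = −[(1.00)(0.00) − (-0.15)(-0.15)] = 0.0225
  C_31 = (-0.15)(-0.20) − (-0.15)(0.90) = 0.1650
  C_32 = −[(1.00)(-0.20) − (-0.15)(-0.05)] = 0.2075
  C_33 = (1.00)(0.90) − (-0.15)(-0.05) = 0.8925
det(I−A) = Σ_j (I−A)_1j·C_1j = (1.00)(0.6300) + (-0.15)(0.0650) + (-0.15)(0.1350) = 0.6000
adj(I−A) = Cᵀ =
  [ 0.6300   0.1050   0.1650]
  [ 0.0650   0.6775   0.2075]
  [ 0.1350   0.0225   0.8925]
(I − A)⁻¹ = adj(I−A) / det(I−A) ≈
  [   1.0500     0.1750     0.2750]
  [   0.1083     1.1292     0.3458]
  [   0.2250     0.0375     1.4875]
Δx = (I − A)⁻¹ Δd with Δd having +25 in the Shipbuilding component and 0 elsewhere.
So Δx_S = L_SS · (+25), where L_SS = adj(I−A)_SS / det(I−A) = 0.6300 / 0.6000.
Δx_S = 0.6300 × (+25) / 0.6000 = 15.75 / 0.6000 = 26.250.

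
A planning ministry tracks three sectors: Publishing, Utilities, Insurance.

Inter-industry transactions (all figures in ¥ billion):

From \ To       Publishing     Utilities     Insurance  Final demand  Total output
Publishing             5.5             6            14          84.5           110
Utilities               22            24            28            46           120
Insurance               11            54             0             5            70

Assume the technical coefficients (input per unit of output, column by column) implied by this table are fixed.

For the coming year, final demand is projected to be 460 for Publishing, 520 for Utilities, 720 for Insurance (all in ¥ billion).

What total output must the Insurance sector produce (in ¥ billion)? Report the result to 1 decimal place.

Technical coefficients a_ij = z_ij / X_j:
  a_PP = 5.5/110 = 0.05, a_UP = 22/110 = 0.20, a_IP = 11/110 = 0.10
  a_PU = 6/120 = 0.05, a_UU = 24/120 = 0.20, a_IU = 54/120 = 0.45
  a_PI = 14/70 = 0.20, a_UI = 28/70 = 0.40, a_II = 0/70 = 0.00
I − A =
  [   0.95    -0.05    -0.20]
  [  -0.20     0.80    -0.40]
  [  -0.10    -0.45     1.00]
Cofactors of I−A, C_ij = (−1)^(i+j)·(minor ij) (rows/columns in the sector order above):
  C_11 = (0.80)(1.00) − (-0.40)(-0.45) = 0.6200
  C_12 = −[(-0.20)(1.00) − (-0.40)(-0.10)] = 0.2400
  C_13 = (-0.20)(-0.45) − (0.80)(-0.10) = 0.1700
  C_21 = −[(-0.05)(1.00) − (-0.20)(-0.45)] = 0.1400
  C_22 = (0.95)(1.00) − (-0.20)(-0.10) = 0.9300
  C_23 = −[(0.95)(-0.45) − (-0.05)(-0.10)] = 0.4325
  C_31 = (-0.05)(-0.40) − (-0.20)(0.80) = 0.1800
  C_32 = −[(0.95)(-0.40) − (-0.20)(-0.20)] = 0.4200
  C_33 = (0.95)(0.80) − (-0.05)(-0.20) = 0.7500
det(I−A) = Σ_j (I−A)_1j·C_1j = (0.95)(0.6200) + (-0.05)(0.2400) + (-0.20)(0.1700) = 0.5430
adj(I−A) = Cᵀ =
  [ 0.6200   0.1400   0.1800]
  [ 0.2400   0.9300   0.4200]
  [ 0.1700   0.4325   0.7500]
(I − A)⁻¹ = adj(I−A) / det(I−A) ≈
  [   1.1418     0.2578     0.3315]
  [   0.4420     1.7127     0.7735]
  [   0.3131     0.7965     1.3812]
x = (I − A)⁻¹ d = adj(I−A)·d / det(I−A), with det(I−A) = 0.5430:
  x_P = (0.6200·460 + 0.1400·520 + 0.1800·720) / 0.5430 = 487.60 / 0.5430 ≈ 898.0
  x_U = (0.2400·460 + 0.9300·520 + 0.4200·720) / 0.5430 = 896.40 / 0.5430 ≈ 1650.8
  x_I = (0.1700·460 + 0.4325·520 + 0.7500·720) / 0.5430 = 843.10 / 0.5430 ≈ 1552.7

x_I = 1552.7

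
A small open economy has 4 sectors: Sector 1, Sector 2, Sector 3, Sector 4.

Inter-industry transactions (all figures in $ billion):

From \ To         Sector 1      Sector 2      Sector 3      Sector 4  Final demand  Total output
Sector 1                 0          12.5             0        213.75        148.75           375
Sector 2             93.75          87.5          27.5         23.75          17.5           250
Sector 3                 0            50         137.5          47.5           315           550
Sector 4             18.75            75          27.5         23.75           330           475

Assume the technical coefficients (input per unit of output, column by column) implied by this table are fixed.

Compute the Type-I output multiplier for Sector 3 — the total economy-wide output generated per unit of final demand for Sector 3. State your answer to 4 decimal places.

Technical coefficients a_ij = z_ij / X_j:
  a_11 = 0/375 = 0.00, a_21 = 93.75/375 = 0.25, a_31 = 0/375 = 0.00, a_41 = 18.75/375 = 0.05
  a_12 = 12.5/250 = 0.05, a_22 = 87.5/250 = 0.35, a_32 = 50/250 = 0.20, a_42 = 75/250 = 0.30
  a_13 = 0/550 = 0.00, a_23 = 27.5/550 = 0.05, a_33 = 137.5/550 = 0.25, a_43 = 27.5/550 = 0.05
  a_14 = 213.75/475 = 0.45, a_24 = 23.75/475 = 0.05, a_34 = 47.5/475 = 0.10, a_44 = 23.75/475 = 0.05
I − A =
  [   1.00    -0.05     0.00    -0.45]
  [  -0.25     0.65    -0.05    -0.05]
  [   0.00    -0.20     0.75    -0.10]
  [  -0.05    -0.30    -0.05     0.95]
Compute the cofactors C_ij = (−1)^(i+j)·(3×3 minor ij) of I−A; the adjugate is their transpose:
adj(I−A) = Cᵀ =
  [ 0.437125   0.141125   0.023875   0.217000]
  [ 0.179000   0.690625   0.054500   0.126875]
  [ 0.058750   0.215750   0.542125   0.096250]
  [ 0.082625   0.236875   0.047000   0.468125]
det(I−A) = Σ_j (I−A)_1j·C_1j = (1.00)(0.437125) + (-0.05)(0.179000) + (0.00)(0.058750) + (-0.45)(0.082625) = 0.39099375
(I − A)⁻¹ = adj(I−A) / det(I−A) ≈
  [   1.11798     0.36094     0.06106     0.55500]
  [   0.45781     1.76633     0.13939     0.32449]
  [   0.15026     0.55180     1.38653     0.24617]
  [   0.21132     0.60583     0.12021     1.19727]
The output multiplier for sector j is the column-j sum of the Leontief inverse (I − A)⁻¹ = adj(I−A) / det(I−A).
Column 3 of adj(I−A): (0.023875, 0.054500, 0.542125, 0.047000); det(I−A) = 0.39099375.
m_3 = (0.023875 + 0.054500 + 0.542125 + 0.047000) / 0.39099375 = 0.6675 / 0.39099375 ≈ 1.7072.

m_3 = 1.7072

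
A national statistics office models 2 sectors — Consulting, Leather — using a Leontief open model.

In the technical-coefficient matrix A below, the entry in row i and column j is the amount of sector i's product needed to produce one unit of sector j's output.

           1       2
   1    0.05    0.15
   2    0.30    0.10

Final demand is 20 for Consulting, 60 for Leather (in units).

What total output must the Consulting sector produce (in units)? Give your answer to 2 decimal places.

x_1 = 33.33

I − A =
  [   0.95    -0.15]
  [  -0.30     0.90]
det(I−A) = (0.95)(0.90) − (-0.15)(-0.30) = 0.8100
adj(I−A) = [[0.90, 0.15], [0.30, 0.95]]
(I − A)⁻¹ = adj(I−A) / det(I−A) ≈
  [   1.1111     0.1852]
  [   0.3704     1.1728]
x = (I − A)⁻¹ d = adj(I−A)·d / det(I−A), with det(I−A) = 0.8100:
  x_1 = (0.90·20 + 0.15·60) / 0.8100 = 27.00 / 0.8100 ≈ 33.33
  x_2 = (0.30·20 + 0.95·60) / 0.8100 = 63.00 / 0.8100 ≈ 77.78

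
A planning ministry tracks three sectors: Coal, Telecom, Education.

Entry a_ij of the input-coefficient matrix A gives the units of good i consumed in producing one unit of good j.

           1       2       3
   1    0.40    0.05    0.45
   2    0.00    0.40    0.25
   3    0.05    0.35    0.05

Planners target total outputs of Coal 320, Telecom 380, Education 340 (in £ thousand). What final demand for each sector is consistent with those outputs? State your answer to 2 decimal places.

d_1 = 20.00, d_2 = 143.00, d_3 = 174.00

I − A =
  [   0.60    -0.05    -0.45]
  [   0.00     0.60    -0.25]
  [  -0.05    -0.35     0.95]
d = (I − A) x:
  d_1 = (+0.60)·320 + (-0.05)·380 + (-0.45)·340 = 20.00
  d_2 = (+0.00)·320 + (+0.60)·380 + (-0.25)·340 = 143.00
  d_3 = (-0.05)·320 + (-0.35)·380 + (+0.95)·340 = 174.00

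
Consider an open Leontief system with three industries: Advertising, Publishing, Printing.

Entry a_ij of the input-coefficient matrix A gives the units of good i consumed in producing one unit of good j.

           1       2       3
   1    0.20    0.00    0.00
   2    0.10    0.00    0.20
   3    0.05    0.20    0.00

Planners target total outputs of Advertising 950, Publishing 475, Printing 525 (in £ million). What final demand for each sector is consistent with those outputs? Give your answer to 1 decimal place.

d_1 = 760.0, d_2 = 275.0, d_3 = 382.5

I − A =
  [   0.80     0.00     0.00]
  [  -0.10     1.00    -0.20]
  [  -0.05    -0.20     1.00]
d = (I − A) x:
  d_1 = (+0.80)·950 + (+0.00)·475 + (+0.00)·525 = 760.0
  d_2 = (-0.10)·950 + (+1.00)·475 + (-0.20)·525 = 275.0
  d_3 = (-0.05)·950 + (-0.20)·475 + (+1.00)·525 = 382.5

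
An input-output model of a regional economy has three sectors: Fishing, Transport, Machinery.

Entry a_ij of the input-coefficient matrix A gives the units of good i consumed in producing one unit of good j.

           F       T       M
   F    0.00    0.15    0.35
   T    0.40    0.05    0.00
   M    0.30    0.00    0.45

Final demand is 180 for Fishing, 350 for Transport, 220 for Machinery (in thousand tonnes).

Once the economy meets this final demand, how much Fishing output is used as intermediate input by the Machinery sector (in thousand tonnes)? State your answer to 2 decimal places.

I − A =
  [   1.00    -0.15    -0.35]
  [  -0.40     0.95     0.00]
  [  -0.30     0.00     0.55]
Cofactors of I−A, C_ij = (−1)^(i+j)·(minor ij) (rows/columns in the sector order above):
  C_11 = (0.95)(0.55) − (0.00)(0.00) = 0.5225
  C_12 = −[(-0.40)(0.55) − (0.00)(-0.30)] = 0.2200
  C_13 = (-0.40)(0.00) − (0.95)(-0.30) = 0.2850
  C_21 = −[(-0.15)(0.55) − (-0.35)(0.00)] = 0.0825
  C_22 = (1.00)(0.55) − (-0.35)(-0.30) = 0.4450
  C_23 = −[(1.00)(0.00) − (-0.15)(-0.30)] = 0.0450
  C_31 = (-0.15)(0.00) − (-0.35)(0.95) = 0.3325
  C_32 = −[(1.00)(0.00) − (-0.35)(-0.40)] = 0.1400
  C_33 = (1.00)(0.95) − (-0.15)(-0.40) = 0.8900
det(I−A) = Σ_j (I−A)_1j·C_1j = (1.00)(0.5225) + (-0.15)(0.2200) + (-0.35)(0.2850) = 0.38975
adj(I−A) = Cᵀ =
  [ 0.5225   0.0825   0.3325]
  [ 0.2200   0.4450   0.1400]
  [ 0.2850   0.0450   0.8900]
(I − A)⁻¹ = adj(I−A) / det(I−A) ≈
  [   1.3406     0.2117     0.8531]
  [   0.5645     1.1418     0.3592]
  [   0.7312     0.1155     2.2835]
First solve x = (I − A)⁻¹ d = adj(I−A)·d / det(I−A); in particular x_M = (0.2850·180 + 0.0450·350 + 0.8900·220) / 0.38975 = 262.85 / 0.38975 ≈ 674.4067.
Intermediate flow from F to M: z_FM = a_FM · x_M = 0.35 × 262.85 / 0.38975 = 91.9975 / 0.38975 ≈ 236.04.

z_FM = 236.04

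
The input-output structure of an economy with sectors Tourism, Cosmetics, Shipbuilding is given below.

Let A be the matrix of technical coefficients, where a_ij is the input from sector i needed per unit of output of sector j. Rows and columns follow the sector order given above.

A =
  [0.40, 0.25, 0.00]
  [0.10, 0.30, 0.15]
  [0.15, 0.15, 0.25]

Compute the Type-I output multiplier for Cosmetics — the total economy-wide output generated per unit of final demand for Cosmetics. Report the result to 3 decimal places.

I − A =
  [   0.60    -0.25     0.00]
  [  -0.10     0.70    -0.15]
  [  -0.15    -0.15     0.75]
Cofactors of I−A, C_ij = (−1)^(i+j)·(minor ij) (rows/columns in the sector order above):
  C_11 = (0.70)(0.75) − (-0.15)(-0.15) = 0.5025
  C_12 = −[(-0.10)(0.75) − (-0.15)(-0.15)] = 0.0975
  C_13 = (-0.10)(-0.15) − (0.70)(-0.15) = 0.1200
  C_21 = −[(-0.25)(0.75) − (0.00)(-0.15)] = 0.1875
  C_22 = (0.60)(0.75) − (0.00)(-0.15) = 0.4500
  C_23 = −[(0.60)(-0.15) − (-0.25)(-0.15)] = 0.1275
  C_31 = (-0.25)(-0.15) − (0.00)(0.70) = 0.0375
  C_32 = −[(0.60)(-0.15) − (0.00)(-0.10)] = 0.0900
  C_33 = (0.60)(0.70) − (-0.25)(-0.10) = 0.3950
det(I−A) = Σ_j (I−A)_1j·C_1j = (0.60)(0.5025) + (-0.25)(0.0975) + (0.00)(0.1200) = 0.277125
adj(I−A) = Cᵀ =
  [ 0.5025   0.1875   0.0375]
  [ 0.0975   0.4500   0.0900]
  [ 0.1200   0.1275   0.3950]
(I − A)⁻¹ = adj(I−A) / det(I−A) ≈
  [   1.8133     0.6766     0.1353]
  [   0.3518     1.6238     0.3248]
  [   0.4330     0.4601     1.4253]
The output multiplier for sector j is the column-j sum of the Leontief inverse (I − A)⁻¹ = adj(I−A) / det(I−A).
Column C of adj(I−A): (0.1875, 0.4500, 0.1275); det(I−A) = 0.277125.
m_C = (0.1875 + 0.4500 + 0.1275) / 0.277125 = 0.765 / 0.277125 ≈ 2.760.

m_C = 2.760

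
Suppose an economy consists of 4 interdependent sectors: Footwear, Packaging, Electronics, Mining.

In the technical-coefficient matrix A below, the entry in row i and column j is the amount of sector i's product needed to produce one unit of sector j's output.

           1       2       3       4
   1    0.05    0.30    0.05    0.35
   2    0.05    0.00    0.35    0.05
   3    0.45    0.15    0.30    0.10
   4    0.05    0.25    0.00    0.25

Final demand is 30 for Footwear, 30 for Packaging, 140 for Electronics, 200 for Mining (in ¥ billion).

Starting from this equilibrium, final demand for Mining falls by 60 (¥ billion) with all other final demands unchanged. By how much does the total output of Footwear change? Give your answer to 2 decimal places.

Δx_1 = -42.76

I − A =
  [   0.95    -0.30    -0.05    -0.35]
  [  -0.05     1.00    -0.35    -0.05]
  [  -0.45    -0.15     0.70    -0.10]
  [  -0.05    -0.25     0.00     0.75]
Compute the cofactors C_ij = (−1)^(i+j)·(3×3 minor ij) of I−A; the adjugate is their transpose:
adj(I−A) = Cᵀ =
  [ 0.468125   0.225625   0.146250   0.253000]
  [ 0.147875   0.469375   0.245250   0.133000]
  [ 0.344125   0.270125   0.666750   0.267500]
  [ 0.080500   0.171500   0.091500   0.534500]
det(I−A) = Σ_j (I−A)_1j·C_1j = (0.95)(0.468125) + (-0.30)(0.147875) + (-0.05)(0.344125) + (-0.35)(0.080500) = 0.354975
(I − A)⁻¹ = adj(I−A) / det(I−A) ≈
  [   1.3188     0.6356     0.4120     0.7127]
  [   0.4166     1.3223     0.6909     0.3747]
  [   0.9694     0.7610     1.8783     0.7536]
  [   0.2268     0.4831     0.2578     1.5057]
Δx = (I − A)⁻¹ Δd with Δd having -60 in the Mining component and 0 elsewhere.
So Δx_1 = L_14 · (-60), where L_14 = adj(I−A)_14 / det(I−A) = 0.253000 / 0.354975.
Δx_1 = 0.253000 × (-60) / 0.354975 = -15.18 / 0.354975 ≈ -42.76.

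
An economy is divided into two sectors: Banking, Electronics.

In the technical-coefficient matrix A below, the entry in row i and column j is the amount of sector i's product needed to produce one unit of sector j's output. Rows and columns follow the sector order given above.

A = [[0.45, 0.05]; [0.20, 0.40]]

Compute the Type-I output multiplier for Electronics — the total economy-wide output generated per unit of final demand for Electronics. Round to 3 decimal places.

I − A =
  [   0.55    -0.05]
  [  -0.20     0.60]
det(I−A) = (0.55)(0.60) − (-0.05)(-0.20) = 0.3200
adj(I−A) = [[0.60, 0.05], [0.20, 0.55]]
(I − A)⁻¹ = adj(I−A) / det(I−A) ≈
  [   1.8750     0.1563]
  [   0.6250     1.7188]
The output multiplier for sector j is the column-j sum of the Leontief inverse (I − A)⁻¹ = adj(I−A) / det(I−A).
Column 2 of adj(I−A): (0.05, 0.55); det(I−A) = 0.3200.
m_2 = (0.05 + 0.55) / 0.3200 = 0.60 / 0.3200 = 1.875.

m_2 = 1.875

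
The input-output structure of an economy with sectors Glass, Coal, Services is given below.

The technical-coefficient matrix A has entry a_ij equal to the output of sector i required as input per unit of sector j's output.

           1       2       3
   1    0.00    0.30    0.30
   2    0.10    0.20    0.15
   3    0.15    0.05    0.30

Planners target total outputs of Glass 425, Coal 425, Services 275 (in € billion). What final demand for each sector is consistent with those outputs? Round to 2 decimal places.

I − A =
  [   1.00    -0.30    -0.30]
  [  -0.10     0.80    -0.15]
  [  -0.15    -0.05     0.70]
d = (I − A) x:
  d_1 = (+1.00)·425 + (-0.30)·425 + (-0.30)·275 = 215.00
  d_2 = (-0.10)·425 + (+0.80)·425 + (-0.15)·275 = 256.25
  d_3 = (-0.15)·425 + (-0.05)·425 + (+0.70)·275 = 107.50

d_1 = 215.00, d_2 = 256.25, d_3 = 107.50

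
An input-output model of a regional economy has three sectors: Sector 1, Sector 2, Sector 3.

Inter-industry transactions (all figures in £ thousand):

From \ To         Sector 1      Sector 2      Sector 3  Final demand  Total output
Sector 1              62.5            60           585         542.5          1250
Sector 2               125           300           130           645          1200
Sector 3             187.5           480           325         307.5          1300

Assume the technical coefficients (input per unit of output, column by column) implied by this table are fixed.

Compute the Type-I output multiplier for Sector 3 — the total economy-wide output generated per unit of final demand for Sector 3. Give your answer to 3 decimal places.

Technical coefficients a_ij = z_ij / X_j:
  a_11 = 62.5/1250 = 0.05, a_21 = 125/1250 = 0.10, a_31 = 187.5/1250 = 0.15
  a_12 = 60/1200 = 0.05, a_22 = 300/1200 = 0.25, a_32 = 480/1200 = 0.40
  a_13 = 585/1300 = 0.45, a_23 = 130/1300 = 0.10, a_33 = 325/1300 = 0.25
I − A =
  [   0.95    -0.05    -0.45]
  [  -0.10     0.75    -0.10]
  [  -0.15    -0.40     0.75]
Cofactors of I−A, C_ij = (−1)^(i+j)·(minor ij) (rows/columns in the sector order above):
  C_11 = (0.75)(0.75) − (-0.10)(-0.40) = 0.5225
  C_12 = −[(-0.10)(0.75) − (-0.10)(-0.15)] = 0.0900
  C_13 = (-0.10)(-0.40) − (0.75)(-0.15) = 0.1525
  C_21 = −[(-0.05)(0.75) − (-0.45)(-0.40)] = 0.2175
  C_22 = (0.95)(0.75) − (-0.45)(-0.15) = 0.6450
  C_23 = −[(0.95)(-0.40) − (-0.05)(-0.15)] = 0.3875
  C_31 = (-0.05)(-0.10) − (-0.45)(0.75) = 0.3425
  C_32 = −[(0.95)(-0.10) − (-0.45)(-0.10)] = 0.1400
  C_33 = (0.95)(0.75) − (-0.05)(-0.10) = 0.7075
det(I−A) = Σ_j (I−A)_1j·C_1j = (0.95)(0.5225) + (-0.05)(0.0900) + (-0.45)(0.1525) = 0.42325
adj(I−A) = Cᵀ =
  [ 0.5225   0.2175   0.3425]
  [ 0.0900   0.6450   0.1400]
  [ 0.1525   0.3875   0.7075]
(I − A)⁻¹ = adj(I−A) / det(I−A) ≈
  [   1.2345     0.5139     0.8092]
  [   0.2126     1.5239     0.3308]
  [   0.3603     0.9155     1.6716]
The output multiplier for sector j is the column-j sum of the Leontief inverse (I − A)⁻¹ = adj(I−A) / det(I−A).
Column 3 of adj(I−A): (0.3425, 0.1400, 0.7075); det(I−A) = 0.42325.
m_3 = (0.3425 + 0.1400 + 0.7075) / 0.42325 = 1.19 / 0.42325 ≈ 2.812.

m_3 = 2.812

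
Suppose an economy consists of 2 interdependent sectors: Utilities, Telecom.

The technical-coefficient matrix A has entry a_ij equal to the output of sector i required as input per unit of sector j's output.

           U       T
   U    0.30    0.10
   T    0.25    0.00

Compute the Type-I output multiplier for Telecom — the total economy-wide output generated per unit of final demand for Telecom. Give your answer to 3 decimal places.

I − A =
  [   0.70    -0.10]
  [  -0.25     1.00]
det(I−A) = (0.70)(1.00) − (-0.10)(-0.25) = 0.6750
adj(I−A) = [[1.00, 0.10], [0.25, 0.70]]
(I − A)⁻¹ = adj(I−A) / det(I−A) ≈
  [   1.4815     0.1481]
  [   0.3704     1.0370]
The output multiplier for sector j is the column-j sum of the Leontief inverse (I − A)⁻¹ = adj(I−A) / det(I−A).
Column T of adj(I−A): (0.10, 0.70); det(I−A) = 0.6750.
m_T = (0.10 + 0.70) / 0.6750 = 0.80 / 0.6750 ≈ 1.185.

m_T = 1.185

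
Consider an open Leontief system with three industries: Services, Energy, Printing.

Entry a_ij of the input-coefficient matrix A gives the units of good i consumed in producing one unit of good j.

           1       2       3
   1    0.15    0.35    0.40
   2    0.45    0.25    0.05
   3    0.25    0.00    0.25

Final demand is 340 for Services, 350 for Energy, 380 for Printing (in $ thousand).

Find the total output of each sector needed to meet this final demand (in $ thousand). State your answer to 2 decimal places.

I − A =
  [   0.85    -0.35    -0.40]
  [  -0.45     0.75    -0.05]
  [  -0.25     0.00     0.75]
Cofactors of I−A, C_ij = (−1)^(i+j)·(minor ij) (rows/columns in the sector order above):
  C_11 = (0.75)(0.75) − (-0.05)(0.00) = 0.5625
  C_12 = −[(-0.45)(0.75) − (-0.05)(-0.25)] = 0.3500
  C_13 = (-0.45)(0.00) − (0.75)(-0.25) = 0.1875
  C_21 = −[(-0.35)(0.75) − (-0.40)(0.00)] = 0.2625
  C_22 = (0.85)(0.75) − (-0.40)(-0.25) = 0.5375
  C_23 = −[(0.85)(0.00) − (-0.35)(-0.25)] = 0.0875
  C_31 = (-0.35)(-0.05) − (-0.40)(0.75) = 0.3175
  C_32 = −[(0.85)(-0.05) − (-0.40)(-0.45)] = 0.2225
  C_33 = (0.85)(0.75) − (-0.35)(-0.45) = 0.4800
det(I−A) = Σ_j (I−A)_1j·C_1j = (0.85)(0.5625) + (-0.35)(0.3500) + (-0.40)(0.1875) = 0.280625
adj(I−A) = Cᵀ =
  [ 0.5625   0.2625   0.3175]
  [ 0.3500   0.5375   0.2225]
  [ 0.1875   0.0875   0.4800]
(I − A)⁻¹ = adj(I−A) / det(I−A) ≈
  [   2.0045     0.9354     1.1314]
  [   1.2472     1.9154     0.7929]
  [   0.6682     0.3118     1.7105]
x = (I − A)⁻¹ d = adj(I−A)·d / det(I−A), with det(I−A) = 0.280625:
  x_1 = (0.5625·340 + 0.2625·350 + 0.3175·380) / 0.280625 = 403.775 / 0.280625 ≈ 1438.84
  x_2 = (0.3500·340 + 0.5375·350 + 0.2225·380) / 0.280625 = 391.675 / 0.280625 ≈ 1395.72
  x_3 = (0.1875·340 + 0.0875·350 + 0.4800·380) / 0.280625 = 276.775 / 0.280625 ≈ 986.28

x_1 = 1438.84, x_2 = 1395.72, x_3 = 986.28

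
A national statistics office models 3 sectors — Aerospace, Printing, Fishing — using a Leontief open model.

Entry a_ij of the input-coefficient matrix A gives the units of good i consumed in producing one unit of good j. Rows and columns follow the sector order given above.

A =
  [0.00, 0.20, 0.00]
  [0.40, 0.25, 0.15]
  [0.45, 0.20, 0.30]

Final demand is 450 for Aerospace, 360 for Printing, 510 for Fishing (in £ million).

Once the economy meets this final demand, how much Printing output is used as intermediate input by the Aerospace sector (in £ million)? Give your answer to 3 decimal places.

I − A =
  [   1.00    -0.20     0.00]
  [  -0.40     0.75    -0.15]
  [  -0.45    -0.20     0.70]
Cofactors of I−A, C_ij = (−1)^(i+j)·(minor ij) (rows/columns in the sector order above):
  C_11 = (0.75)(0.70) − (-0.15)(-0.20) = 0.4950
  C_12 = −[(-0.40)(0.70) − (-0.15)(-0.45)] = 0.3475
  C_13 = (-0.40)(-0.20) − (0.75)(-0.45) = 0.4175
  C_21 = −[(-0.20)(0.70) − (0.00)(-0.20)] = 0.1400
  C_22 = (1.00)(0.70) − (0.00)(-0.45) = 0.7000
  C_23 = −[(1.00)(-0.20) − (-0.20)(-0.45)] = 0.2900
  C_31 = (-0.20)(-0.15) − (0.00)(0.75) = 0.0300
  C_32 = −[(1.00)(-0.15) − (0.00)(-0.40)] = 0.1500
  C_33 = (1.00)(0.75) − (-0.20)(-0.40) = 0.6700
det(I−A) = Σ_j (I−A)_1j·C_1j = (1.00)(0.4950) + (-0.20)(0.3475) + (0.00)(0.4175) = 0.4255
adj(I−A) = Cᵀ =
  [ 0.4950   0.1400   0.0300]
  [ 0.3475   0.7000   0.1500]
  [ 0.4175   0.2900   0.6700]
(I − A)⁻¹ = adj(I−A) / det(I−A) ≈
  [   1.1633     0.3290     0.0705]
  [   0.8167     1.6451     0.3525]
  [   0.9812     0.6816     1.5746]
First solve x = (I − A)⁻¹ d = adj(I−A)·d / det(I−A); in particular x_1 = (0.4950·450 + 0.1400·360 + 0.0300·510) / 0.4255 = 288.45 / 0.4255 ≈ 677.90834.
Intermediate flow from 2 to 1: z_21 = a_21 · x_1 = 0.40 × 288.45 / 0.4255 = 115.38 / 0.4255 ≈ 271.163.

z_21 = 271.163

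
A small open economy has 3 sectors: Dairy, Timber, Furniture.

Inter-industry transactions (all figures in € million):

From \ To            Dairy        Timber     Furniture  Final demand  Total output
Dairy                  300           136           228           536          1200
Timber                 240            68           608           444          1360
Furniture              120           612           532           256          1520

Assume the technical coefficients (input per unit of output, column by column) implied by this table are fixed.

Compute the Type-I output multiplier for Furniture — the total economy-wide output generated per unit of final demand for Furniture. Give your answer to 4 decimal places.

m_F = 4.2523

Technical coefficients a_ij = z_ij / X_j:
  a_DD = 300/1200 = 0.25, a_TD = 240/1200 = 0.20, a_FD = 120/1200 = 0.10
  a_DT = 136/1360 = 0.10, a_TT = 68/1360 = 0.05, a_FT = 612/1360 = 0.45
  a_DF = 228/1520 = 0.15, a_TF = 608/1520 = 0.40, a_FF = 532/1520 = 0.35
I − A =
  [   0.75    -0.10    -0.15]
  [  -0.20     0.95    -0.40]
  [  -0.10    -0.45     0.65]
Cofactors of I−A, C_ij = (−1)^(i+j)·(minor ij) (rows/columns in the sector order above):
  C_11 = (0.95)(0.65) − (-0.40)(-0.45) = 0.4375
  C_12 = −[(-0.20)(0.65) − (-0.40)(-0.10)] = 0.1700
  C_13 = (-0.20)(-0.45) − (0.95)(-0.10) = 0.1850
  C_21 = −[(-0.10)(0.65) − (-0.15)(-0.45)] = 0.1325
  C_22 = (0.75)(0.65) − (-0.15)(-0.10) = 0.4725
  C_23 = −[(0.75)(-0.45) − (-0.10)(-0.10)] = 0.3475
  C_31 = (-0.10)(-0.40) − (-0.15)(0.95) = 0.1825
  C_32 = −[(0.75)(-0.40) − (-0.15)(-0.20)] = 0.3300
  C_33 = (0.75)(0.95) − (-0.10)(-0.20) = 0.6925
det(I−A) = Σ_j (I−A)_1j·C_1j = (0.75)(0.4375) + (-0.10)(0.1700) + (-0.15)(0.1850) = 0.283375
adj(I−A) = Cᵀ =
  [ 0.4375   0.1325   0.1825]
  [ 0.1700   0.4725   0.3300]
  [ 0.1850   0.3475   0.6925]
(I − A)⁻¹ = adj(I−A) / det(I−A) ≈
  [   1.54389     0.46758     0.64402]
  [   0.59991     1.66740     1.16453]
  [   0.65285     1.22629     2.44376]
The output multiplier for sector j is the column-j sum of the Leontief inverse (I − A)⁻¹ = adj(I−A) / det(I−A).
Column F of adj(I−A): (0.1825, 0.3300, 0.6925); det(I−A) = 0.283375.
m_F = (0.1825 + 0.3300 + 0.6925) / 0.283375 = 1.205 / 0.283375 ≈ 4.2523.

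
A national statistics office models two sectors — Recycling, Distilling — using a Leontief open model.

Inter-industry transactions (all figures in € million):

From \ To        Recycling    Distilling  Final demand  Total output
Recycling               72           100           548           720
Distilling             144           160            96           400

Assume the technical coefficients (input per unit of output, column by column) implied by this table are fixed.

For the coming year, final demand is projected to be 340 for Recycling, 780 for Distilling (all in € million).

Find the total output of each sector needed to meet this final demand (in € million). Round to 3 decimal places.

x_R = 814.286, x_D = 1571.429

Technical coefficients a_ij = z_ij / X_j:
  a_RR = 72/720 = 0.10, a_DR = 144/720 = 0.20
  a_RD = 100/400 = 0.25, a_DD = 160/400 = 0.40
I − A =
  [   0.90    -0.25]
  [  -0.20     0.60]
det(I−A) = (0.90)(0.60) − (-0.25)(-0.20) = 0.4900
adj(I−A) = [[0.60, 0.25], [0.20, 0.90]]
(I − A)⁻¹ = adj(I−A) / det(I−A) ≈
  [   1.2245     0.5102]
  [   0.4082     1.8367]
x = (I − A)⁻¹ d = adj(I−A)·d / det(I−A), with det(I−A) = 0.4900:
  x_R = (0.60·340 + 0.25·780) / 0.4900 = 399.00 / 0.4900 ≈ 814.286
  x_D = (0.20·340 + 0.90·780) / 0.4900 = 770.00 / 0.4900 ≈ 1571.429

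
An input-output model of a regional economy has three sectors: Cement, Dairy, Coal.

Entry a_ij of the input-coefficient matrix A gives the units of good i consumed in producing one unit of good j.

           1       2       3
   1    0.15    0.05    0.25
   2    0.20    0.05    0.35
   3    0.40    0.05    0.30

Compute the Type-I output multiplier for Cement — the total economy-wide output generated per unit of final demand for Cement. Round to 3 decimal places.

m_1 = 3.002

I − A =
  [   0.85    -0.05    -0.25]
  [  -0.20     0.95    -0.35]
  [  -0.40    -0.05     0.70]
Cofactors of I−A, C_ij = (−1)^(i+j)·(minor ij) (rows/columns in the sector order above):
  C_11 = (0.95)(0.70) − (-0.35)(-0.05) = 0.6475
  C_12 = −[(-0.20)(0.70) − (-0.35)(-0.40)] = 0.2800
  C_13 = (-0.20)(-0.05) − (0.95)(-0.40) = 0.3900
  C_21 = −[(-0.05)(0.70) − (-0.25)(-0.05)] = 0.0475
  C_22 = (0.85)(0.70) − (-0.25)(-0.40) = 0.4950
  C_23 = −[(0.85)(-0.05) − (-0.05)(-0.40)] = 0.0625
  C_31 = (-0.05)(-0.35) − (-0.25)(0.95) = 0.2550
  C_32 = −[(0.85)(-0.35) − (-0.25)(-0.20)] = 0.3475
  C_33 = (0.85)(0.95) − (-0.05)(-0.20) = 0.7975
det(I−A) = Σ_j (I−A)_1j·C_1j = (0.85)(0.6475) + (-0.05)(0.2800) + (-0.25)(0.3900) = 0.438875
adj(I−A) = Cᵀ =
  [ 0.6475   0.0475   0.2550]
  [ 0.2800   0.4950   0.3475]
  [ 0.3900   0.0625   0.7975]
(I − A)⁻¹ = adj(I−A) / det(I−A) ≈
  [   1.4754     0.1082     0.5810]
  [   0.6380     1.1279     0.7918]
  [   0.8886     0.1424     1.8171]
The output multiplier for sector j is the column-j sum of the Leontief inverse (I − A)⁻¹ = adj(I−A) / det(I−A).
Column 1 of adj(I−A): (0.6475, 0.2800, 0.3900); det(I−A) = 0.438875.
m_1 = (0.6475 + 0.2800 + 0.3900) / 0.438875 = 1.3175 / 0.438875 ≈ 3.002.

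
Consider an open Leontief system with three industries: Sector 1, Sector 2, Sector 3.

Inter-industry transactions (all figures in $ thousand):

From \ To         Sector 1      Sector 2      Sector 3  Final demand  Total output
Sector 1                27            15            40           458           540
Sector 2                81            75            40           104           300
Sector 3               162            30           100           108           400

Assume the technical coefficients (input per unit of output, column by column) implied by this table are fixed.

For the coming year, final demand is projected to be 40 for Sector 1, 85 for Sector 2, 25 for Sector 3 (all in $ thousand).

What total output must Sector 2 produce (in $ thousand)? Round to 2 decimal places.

x_2 = 134.61

Technical coefficients a_ij = z_ij / X_j:
  a_11 = 27/540 = 0.05, a_21 = 81/540 = 0.15, a_31 = 162/540 = 0.30
  a_12 = 15/300 = 0.05, a_22 = 75/300 = 0.25, a_32 = 30/300 = 0.10
  a_13 = 40/400 = 0.10, a_23 = 40/400 = 0.10, a_33 = 100/400 = 0.25
I − A =
  [   0.95    -0.05    -0.10]
  [  -0.15     0.75    -0.10]
  [  -0.30    -0.10     0.75]
Cofactors of I−A, C_ij = (−1)^(i+j)·(minor ij) (rows/columns in the sector order above):
  C_11 = (0.75)(0.75) − (-0.10)(-0.10) = 0.5525
  C_12 = −[(-0.15)(0.75) − (-0.10)(-0.30)] = 0.1425
  C_13 = (-0.15)(-0.10) − (0.75)(-0.30) = 0.2400
  C_21 = −[(-0.05)(0.75) − (-0.10)(-0.10)] = 0.0475
  C_22 = (0.95)(0.75) − (-0.10)(-0.30) = 0.6825
  C_23 = −[(0.95)(-0.10) − (-0.05)(-0.30)] = 0.1100
  C_31 = (-0.05)(-0.10) − (-0.10)(0.75) = 0.0800
  C_32 = −[(0.95)(-0.10) − (-0.10)(-0.15)] = 0.1100
  C_33 = (0.95)(0.75) − (-0.05)(-0.15) = 0.7050
det(I−A) = Σ_j (I−A)_1j·C_1j = (0.95)(0.5525) + (-0.05)(0.1425) + (-0.10)(0.2400) = 0.49375
adj(I−A) = Cᵀ =
  [ 0.5525   0.0475   0.0800]
  [ 0.1425   0.6825   0.1100]
  [ 0.2400   0.1100   0.7050]
(I − A)⁻¹ = adj(I−A) / det(I−A) ≈
  [   1.1190     0.0962     0.1620]
  [   0.2886     1.3823     0.2228]
  [   0.4861     0.2228     1.4278]
x = (I − A)⁻¹ d = adj(I−A)·d / det(I−A), with det(I−A) = 0.49375:
  x_1 = (0.5525·40 + 0.0475·85 + 0.0800·25) / 0.49375 = 28.1375 / 0.49375 ≈ 56.99
  x_2 = (0.1425·40 + 0.6825·85 + 0.1100·25) / 0.49375 = 66.4625 / 0.49375 ≈ 134.61
  x_3 = (0.2400·40 + 0.1100·85 + 0.7050·25) / 0.49375 = 36.575 / 0.49375 ≈ 74.08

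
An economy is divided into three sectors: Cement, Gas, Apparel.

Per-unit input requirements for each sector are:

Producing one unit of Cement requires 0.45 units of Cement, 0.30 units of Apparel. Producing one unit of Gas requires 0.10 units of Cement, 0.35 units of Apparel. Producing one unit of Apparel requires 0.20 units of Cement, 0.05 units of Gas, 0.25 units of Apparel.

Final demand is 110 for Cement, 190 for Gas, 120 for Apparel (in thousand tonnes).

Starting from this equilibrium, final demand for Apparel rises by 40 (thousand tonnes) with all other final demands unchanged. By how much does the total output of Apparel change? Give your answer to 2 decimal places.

I − A =
  [   0.55    -0.10    -0.20]
  [   0.00     1.00    -0.05]
  [  -0.30    -0.35     0.75]
Cofactors of I−A, C_ij = (−1)^(i+j)·(minor ij) (rows/columns in the sector order above):
  C_11 = (1.00)(0.75) − (-0.05)(-0.35) = 0.7325
  C_12 = −[(0.00)(0.75) − (-0.05)(-0.30)] = 0.0150
  C_13 = (0.00)(-0.35) − (1.00)(-0.30) = 0.3000
  C_21 = −[(-0.10)(0.75) − (-0.20)(-0.35)] = 0.1450
  C_22 = (0.55)(0.75) − (-0.20)(-0.30) = 0.3525
  C_23 = −[(0.55)(-0.35) − (-0.10)(-0.30)] = 0.2225
  C_31 = (-0.10)(-0.05) − (-0.20)(1.00) = 0.2050
  C_32 = −[(0.55)(-0.05) − (-0.20)(0.00)] = 0.0275
  C_33 = (0.55)(1.00) − (-0.10)(0.00) = 0.5500
det(I−A) = Σ_j (I−A)_1j·C_1j = (0.55)(0.7325) + (-0.10)(0.0150) + (-0.20)(0.3000) = 0.341375
adj(I−A) = Cᵀ =
  [ 0.7325   0.1450   0.2050]
  [ 0.0150   0.3525   0.0275]
  [ 0.3000   0.2225   0.5500]
(I − A)⁻¹ = adj(I−A) / det(I−A) ≈
  [   2.1457     0.4248     0.6005]
  [   0.0439     1.0326     0.0806]
  [   0.8788     0.6518     1.6111]
Δx = (I − A)⁻¹ Δd with Δd having +40 in the Apparel component and 0 elsewhere.
So Δx_A = L_AA · (+40), where L_AA = adj(I−A)_AA / det(I−A) = 0.5500 / 0.341375.
Δx_A = 0.5500 × (+40) / 0.341375 = 22.00 / 0.341375 ≈ 64.45.

Δx_A = 64.45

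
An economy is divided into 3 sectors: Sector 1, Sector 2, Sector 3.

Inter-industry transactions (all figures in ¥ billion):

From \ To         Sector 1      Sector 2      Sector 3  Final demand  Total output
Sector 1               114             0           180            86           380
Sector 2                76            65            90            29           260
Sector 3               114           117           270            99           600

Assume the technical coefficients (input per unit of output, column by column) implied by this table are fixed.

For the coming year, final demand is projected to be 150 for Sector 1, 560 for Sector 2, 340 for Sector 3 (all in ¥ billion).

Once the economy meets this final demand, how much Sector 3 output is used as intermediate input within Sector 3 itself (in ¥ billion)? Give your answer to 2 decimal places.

Technical coefficients a_ij = z_ij / X_j:
  a_11 = 114/380 = 0.30, a_21 = 76/380 = 0.20, a_31 = 114/380 = 0.30
  a_12 = 0/260 = 0.00, a_22 = 65/260 = 0.25, a_32 = 117/260 = 0.45
  a_13 = 180/600 = 0.30, a_23 = 90/600 = 0.15, a_33 = 270/600 = 0.45
I − A =
  [   0.70     0.00    -0.30]
  [  -0.20     0.75    -0.15]
  [  -0.30    -0.45     0.55]
Cofactors of I−A, C_ij = (−1)^(i+j)·(minor ij) (rows/columns in the sector order above):
  C_11 = (0.75)(0.55) − (-0.15)(-0.45) = 0.3450
  C_12 = −[(-0.20)(0.55) − (-0.15)(-0.30)] = 0.1550
  C_13 = (-0.20)(-0.45) − (0.75)(-0.30) = 0.3150
  C_21 = −[(0.00)(0.55) − (-0.30)(-0.45)] = 0.1350
  C_22 = (0.70)(0.55) − (-0.30)(-0.30) = 0.2950
  C_23 = −[(0.70)(-0.45) − (0.00)(-0.30)] = 0.3150
  C_31 = (0.00)(-0.15) − (-0.30)(0.75) = 0.2250
  C_32 = −[(0.70)(-0.15) − (-0.30)(-0.20)] = 0.1650
  C_33 = (0.70)(0.75) − (0.00)(-0.20) = 0.5250
det(I−A) = Σ_j (I−A)_1j·C_1j = (0.70)(0.3450) + (0.00)(0.1550) + (-0.30)(0.3150) = 0.1470
adj(I−A) = Cᵀ =
  [ 0.3450   0.1350   0.2250]
  [ 0.1550   0.2950   0.1650]
  [ 0.3150   0.3150   0.5250]
(I − A)⁻¹ = adj(I−A) / det(I−A) ≈
  [   2.3469     0.9184     1.5306]
  [   1.0544     2.0068     1.1224]
  [   2.1429     2.1429     3.5714]
First solve x = (I − A)⁻¹ d = adj(I−A)·d / det(I−A); in particular x_3 = (0.3150·150 + 0.3150·560 + 0.5250·340) / 0.1470 = 402.15 / 0.1470 ≈ 2735.7143.
Intermediate flow from 3 to 3: z_33 = a_33 · x_3 = 0.45 × 402.15 / 0.1470 = 180.9675 / 0.1470 ≈ 1231.07.

z_33 = 1231.07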